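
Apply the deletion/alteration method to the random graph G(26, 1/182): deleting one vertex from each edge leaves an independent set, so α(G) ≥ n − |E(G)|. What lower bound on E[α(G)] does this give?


E[|E(G)|] = C(26, 2)·p = 325 · (1/182) = 25/14.
E[α(G)] ≥ n − E[|E(G)|] = 26 − 25/14 = 339/14.
Numerically: ≈ 24.214286.
(This is only a lower bound; the true E[α(G)] may be larger.)

E[α(G)] ≥ 339/14 ≈ 24.214286.


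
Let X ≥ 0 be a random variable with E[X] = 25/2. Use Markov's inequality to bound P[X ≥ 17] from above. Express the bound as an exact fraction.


μ = E[X] = 25/2, a = 17.
Markov: P[X ≥ 17] ≤ μ/a = (25/2)/17 = 25/34.
Numerically: ≈ 0.735.
(Since a = 17 > μ = 12.500, the bound 25/34 is < 1 and informative.)

P[X ≥ 17] ≤ 25/34 ≈ 0.735.


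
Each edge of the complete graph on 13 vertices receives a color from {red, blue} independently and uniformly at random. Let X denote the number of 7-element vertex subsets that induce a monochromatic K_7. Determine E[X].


Let X = Σ_S X_S over the C(13, 7) = 1716 subsets S of size 7, where X_S = 1 if the K_7 on S is monochromatic.
For a fixed S, the K_7 on S has C(7, 2) = 21 edges. P[all 21 edges red] = (1/2)^21, and likewise for blue, so P[monochromatic] = 2·(1/2)^21 = 2^{1 − 21} = 1/1048576.
By linearity of expectation: E[X] = C(13, 7) · 2^{1 − 21} = 1716 · 1/1048576 = 429/262144.
Numerically: E[X] ≈ 0.001637.

E[X] = C(13,7)·2^(1−C(7,2)) = 429/262144 ≈ 0.001637.


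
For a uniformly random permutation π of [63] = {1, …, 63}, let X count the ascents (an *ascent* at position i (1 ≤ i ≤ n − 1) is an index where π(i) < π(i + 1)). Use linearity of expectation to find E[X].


Write X = Σ X_I over i = 1, …, 62, with X_I the indicator of one ascent.
There are 62 indicators.
For each fixed i, the pair (π(i), π(i+1)) is a uniformly random ordered pair of distinct values from {1, …, 63}; by symmetry P[π(i) < π(i+1)] = 1/2.
By linearity: E[X] = 62 · (1/2) = (63 − 1) · (1/2) = 31 ≈ 31.000.

E[X] = 31 = 31.000.


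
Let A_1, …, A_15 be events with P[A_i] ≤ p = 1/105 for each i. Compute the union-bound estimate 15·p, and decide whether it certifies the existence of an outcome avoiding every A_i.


Union bound: P[∪_{i=1}^{15} A_i] ≤ Σ_i P[A_i] ≤ 15·p = 15·(1/105) = 1/7.
Numerically: 1/7 ≈ 0.1428571.
Is 1/7 < 1? YES.
Since P[∪ A_i] ≤ 1/7 < 1, the complement has P[∩ A_i^c] ≥ 1 − 1/7 = 6/7 > 0, so some outcome avoids every A_i.

15·p = 1/7 ≈ 0.1428571; existence CERTIFIED by the union bound.


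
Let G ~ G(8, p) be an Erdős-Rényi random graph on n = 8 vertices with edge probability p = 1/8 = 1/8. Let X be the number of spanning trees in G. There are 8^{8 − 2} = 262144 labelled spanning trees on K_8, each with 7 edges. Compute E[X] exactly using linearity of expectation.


K_8 has 8^{8 − 2} = 262144 labelled spanning trees.
For each such spanning tree H, let X_H = 1 if all 7 edges of H are present in G. Then P[X_H = 1] = p^{7} = (1/8)^{7} = 1/2097152.
By linearity: E[X] = Σ_H E[X_H] = 262144 · p^{7} = 262144 · 1/2097152 = 1/8.
Numerically: E[X] ≈ 0.125.

E[X] = 262144 · (1/8)^{7} = 1/8 ≈ 0.125.


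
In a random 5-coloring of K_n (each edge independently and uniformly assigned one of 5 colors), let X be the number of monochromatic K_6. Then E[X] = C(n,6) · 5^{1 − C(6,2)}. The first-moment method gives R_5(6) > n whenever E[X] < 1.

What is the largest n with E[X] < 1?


We need C(n, 6) · 5^{1 − 15} < 1, i.e. C(n, 6) < 5^{15 − 1} = 6103515625.
Check values of n near the boundary:
  n = 127: C(127, 6) = 5169379425; 5169379425 < 6103515625? YES
  n = 128: C(128, 6) = 5423611200; 5423611200 < 6103515625? YES
  n = 129: C(129, 6) = 5688177600; 5688177600 < 6103515625? YES
  n = 130: C(130, 6) = 5963412000; 5963412000 < 6103515625? YES
  n = 131: C(131, 6) = 6249655776; 6249655776 < 6103515625? NO
  n = 132: C(132, 6) = 6547258432; 6547258432 < 6103515625? NO
The largest n with C(n, 6) < 6103515625 is n = 130 (where E[X] = 47707296/48828125 ≈ 0.977). Hence R_5(6) > 130, i.e. R_5(6) ≥ 131.

Largest n = 130; hence R_5(6) > 130.


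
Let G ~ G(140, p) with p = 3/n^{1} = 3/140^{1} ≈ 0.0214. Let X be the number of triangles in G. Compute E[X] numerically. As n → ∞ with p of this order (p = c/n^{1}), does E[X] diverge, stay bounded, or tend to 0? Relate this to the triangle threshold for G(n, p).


Number of potential triangles: C(140, 3) = 447580.
Each occurs with probability p³ ≈ (0.0214)³ ≈ 9.83965e-06.
By linearity: E[X] = C(140, 3)·p³ ≈ 447580 · 9.83965e-06 ≈ 4.404.
Here α = 1, so p = 3/n is exactly at the triangle threshold p ~ 1/n. Asymptotically E[X] → c³/6 = 3³/6 = 9/2 ≈ 4.500, a bounded constant. In this regime the triangle count is asymptotically Poisson(c³/6).

E[X] ≈ 4.404; in regime p = Θ(1/n^{1}) E[X] stays bounded (at the triangle threshold p ~ 1/n).


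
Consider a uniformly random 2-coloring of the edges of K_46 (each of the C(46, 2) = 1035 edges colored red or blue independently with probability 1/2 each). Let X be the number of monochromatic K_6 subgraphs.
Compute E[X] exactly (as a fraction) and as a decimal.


Let X = Σ_S X_S over the C(46, 6) = 9366819 subsets S of size 6, where X_S = 1 if the K_6 on S is monochromatic.
For a fixed S, the K_6 on S has C(6, 2) = 15 edges. P[all 15 edges red] = (1/2)^15, and likewise for blue, so P[monochromatic] = 2·(1/2)^15 = 2^{1 − 15} = 1/16384.
Summing: E[X] = C(46, 6) · 2^{1 − 15} = 9366819 · 1/16384 = 9366819/16384.
Numerically: E[X] ≈ 571.7053.

E[X] = C(46,6)·2^(1−C(6,2)) = 9366819/16384 ≈ 571.7053.


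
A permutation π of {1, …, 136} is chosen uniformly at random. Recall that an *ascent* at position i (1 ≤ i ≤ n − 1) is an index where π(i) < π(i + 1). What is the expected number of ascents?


Write X = Σ X_I over i = 1, …, 135, with X_I the indicator of one ascent.
There are 135 indicators.
For each fixed i, the pair (π(i), π(i+1)) is a uniformly random ordered pair of distinct values from {1, …, 136}; by symmetry P[π(i) < π(i+1)] = 1/2.
By linearity: E[X] = 135 · (1/2) = (136 − 1) · (1/2) = 135/2 ≈ 67.500.

E[X] = 135/2 = 67.500.


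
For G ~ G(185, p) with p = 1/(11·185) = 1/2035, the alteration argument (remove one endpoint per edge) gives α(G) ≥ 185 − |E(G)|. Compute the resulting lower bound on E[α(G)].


E[|E(G)|] = C(185, 2)·p = 17020 · (1/2035) = 92/11.
E[α(G)] ≥ n − E[|E(G)|] = 185 − 92/11 = 1943/11.
Numerically: ≈ 176.6364.
(This is only a lower bound; the true E[α(G)] may be larger.)

E[α(G)] ≥ 1943/11 ≈ 176.6364.


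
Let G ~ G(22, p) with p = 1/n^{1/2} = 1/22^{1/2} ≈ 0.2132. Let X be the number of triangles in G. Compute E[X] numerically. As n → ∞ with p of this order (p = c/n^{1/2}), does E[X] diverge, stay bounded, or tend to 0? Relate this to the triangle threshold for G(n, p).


Number of potential triangles: C(22, 3) = 1540.
Each occurs with probability p³ ≈ (0.2132)³ ≈ 9.690942e-03.
By linearity: E[X] = C(22, 3)·p³ ≈ 1540 · 9.690942e-03 ≈ 14.9241.
Since α = 1/2 < 1, p = c/n^{1/2} ≫ 1/n is above the triangle threshold p ~ 1/n. Asymptotically E[X] ~ (c³/6)·n^{3(1−α)} = (1³/6)·n^{1.5} → ∞; triangles are abundant w.h.p.

E[X] ≈ 14.9241; in regime p = Θ(1/n^{1/2}) E[X] diverges (above the triangle threshold p ~ 1/n).


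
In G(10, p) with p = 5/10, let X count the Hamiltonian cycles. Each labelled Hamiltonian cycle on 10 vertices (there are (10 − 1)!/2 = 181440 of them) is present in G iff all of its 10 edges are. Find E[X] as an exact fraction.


K_10 has (10 − 1)!/2 = 181440 labelled Hamiltonian cycles.
For each such Hamiltonian cycle H, let X_H = 1 if all 10 edges of H are present in G. Then P[X_H = 1] = p^{10} = (1/2)^{10} = 1/1024.
Summing the indicators: E[X] = Σ_H E[X_H] = 181440 · p^{10} = 181440 · 1/1024 = 2835/16.
Numerically: E[X] ≈ 177.2.

E[X] = 181440 · (1/2)^{10} = 2835/16 ≈ 177.2.


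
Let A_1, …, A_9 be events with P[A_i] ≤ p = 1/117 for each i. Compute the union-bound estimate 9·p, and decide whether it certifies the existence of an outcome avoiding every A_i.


Union bound: P[∪_{i=1}^{9} A_i] ≤ Σ_i P[A_i] ≤ 9·p = 9·(1/117) = 1/13.
Numerically: 1/13 ≈ 0.07692.
Is 1/13 < 1? YES.
Since P[∪ A_i] ≤ 1/13 < 1, the complement has P[∩ A_i^c] ≥ 1 − 1/13 = 12/13 > 0, so some outcome avoids every A_i.

9·p = 1/13 ≈ 0.07692; existence CERTIFIED by the union bound.


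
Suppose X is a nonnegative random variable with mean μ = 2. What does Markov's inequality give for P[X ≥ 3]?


μ = E[X] = 2, a = 3.
Markov: P[X ≥ 3] ≤ μ/a = (2)/3 = 2/3.
Numerically: ≈ 0.66667.
(Since a = 3 > μ = 2.00000, the bound 2/3 is < 1 and informative.)

P[X ≥ 3] ≤ 2/3 ≈ 0.66667.


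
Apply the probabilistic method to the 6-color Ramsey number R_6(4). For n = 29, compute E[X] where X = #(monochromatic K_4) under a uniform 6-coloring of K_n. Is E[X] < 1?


E[X] = C(29, 4) · 6^{1 − 6} = 23751 · 6^{−5} = 23751/7776.
As a reduced fraction: E[X] = 2639/864 ≈ 3.054398.
Is E[X] < 1? NO.
Since E[X] ≥ 1, the first-moment bound is inconclusive at n = 29; it does NOT by itself certify R_6(4) > 29.

E[X] = 2639/864 ≈ 3.054398; E[X] ≥ 1; first-moment method inconclusive here.


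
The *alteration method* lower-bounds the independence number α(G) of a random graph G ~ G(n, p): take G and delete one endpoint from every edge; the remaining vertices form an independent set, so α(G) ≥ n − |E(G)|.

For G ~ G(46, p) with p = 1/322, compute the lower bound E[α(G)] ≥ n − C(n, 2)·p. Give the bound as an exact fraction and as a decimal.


E[|E(G)|] = C(46, 2)·p = 1035 · (1/322) = 45/14.
E[α(G)] ≥ n − E[|E(G)|] = 46 − 45/14 = 599/14.
Numerically: ≈ 42.785714.
(This is only a lower bound; the true E[α(G)] may be larger.)

E[α(G)] ≥ 599/14 ≈ 42.785714.


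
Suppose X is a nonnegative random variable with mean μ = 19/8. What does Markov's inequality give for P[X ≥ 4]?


μ = E[X] = 19/8, a = 4.
Markov: P[X ≥ 4] ≤ μ/a = (19/8)/4 = 19/32.
Numerically: ≈ 0.594.
(Since a = 4 > μ = 2.375, the bound 19/32 is < 1 and informative.)

P[X ≥ 4] ≤ 19/32 ≈ 0.594.


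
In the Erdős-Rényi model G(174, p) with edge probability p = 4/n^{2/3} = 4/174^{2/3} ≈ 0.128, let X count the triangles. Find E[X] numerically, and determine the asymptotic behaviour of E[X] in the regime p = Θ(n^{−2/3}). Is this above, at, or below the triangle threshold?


Number of potential triangles: C(174, 3) = 862924.
Each occurs with probability p³ ≈ (0.128)³ ≈ 2.11389e-03.
By linearity: E[X] = C(174, 3)·p³ ≈ 862924 · 2.11389e-03 ≈ 1824.123.
Since α = 2/3 < 1, p = c/n^{2/3} ≫ 1/n is above the triangle threshold p ~ 1/n. Asymptotically E[X] ~ (c³/6)·n^{3(1−α)} = (4³/6)·n^{1} → ∞; triangles are abundant w.h.p.

E[X] ≈ 1824.123; in regime p = Θ(1/n^{2/3}) E[X] diverges (above the triangle threshold p ~ 1/n).


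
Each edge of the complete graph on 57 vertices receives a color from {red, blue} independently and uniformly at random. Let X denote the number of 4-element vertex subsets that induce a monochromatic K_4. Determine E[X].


Let X = Σ_S X_S over the C(57, 4) = 395010 subsets S of size 4, where X_S = 1 if the K_4 on S is monochromatic.
For a fixed S, the K_4 on S has C(4, 2) = 6 edges. P[all 6 edges red] = (1/2)^6, and likewise for blue, so P[monochromatic] = 2·(1/2)^6 = 2^{1 − 6} = 1/32.
By linearity of expectation: E[X] = C(57, 4) · 2^{1 − 6} = 395010 · 1/32 = 197505/16.
Numerically: E[X] ≈ 12344.062500.

E[X] = C(57,4)·2^(1−C(4,2)) = 197505/16 ≈ 12344.062500.


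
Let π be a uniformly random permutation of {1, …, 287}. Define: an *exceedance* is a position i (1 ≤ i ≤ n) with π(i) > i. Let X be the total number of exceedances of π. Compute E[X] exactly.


Write X = Σ_{i=1}^{287} X_i, where X_i = 1_{π(i) > i}.
For each fixed i, π(i) is uniform over {1, …, 287} (marginal of a uniform permutation), so P[π(i) > i] = (n − i)/n. Summing: Σ_{i=1}^{287} (n − i)/n = (0 + 1 + … + 286)/287 = 287(287 − 1)/(2·287) = (287 − 1)/2.
Hence E[X] = Σ_{i=1}^{287} (287 − i)/287 = 143 ≈ 143.0000.

E[X] = 143 = 143.0000.


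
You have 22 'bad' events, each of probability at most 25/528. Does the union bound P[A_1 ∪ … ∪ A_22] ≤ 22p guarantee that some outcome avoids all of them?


Union bound: P[∪_{i=1}^{22} A_i] ≤ Σ_i P[A_i] ≤ 22·p = 22·(25/528) = 25/24.
Numerically: 25/24 ≈ 1.04167.
Is 25/24 < 1? NO.
Since the bound 25/24 is ≥ 1, the union bound is uninformative here; it does NOT by itself certify existence.

22·p = 25/24 ≈ 1.04167; existence NOT certified by the union bound.


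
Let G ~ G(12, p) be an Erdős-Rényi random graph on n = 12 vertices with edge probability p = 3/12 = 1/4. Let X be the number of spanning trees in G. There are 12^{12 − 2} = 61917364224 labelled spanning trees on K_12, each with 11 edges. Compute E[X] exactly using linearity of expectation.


K_12 has 12^{12 − 2} = 61917364224 labelled spanning trees.
For each such spanning tree H, let X_H = 1 if all 11 edges of H are present in G. Then P[X_H = 1] = p^{11} = (1/4)^{11} = 1/4194304.
By linearity of expectation: E[X] = Σ_H E[X_H] = 61917364224 · p^{11} = 61917364224 · 1/4194304 = 59049/4.
Numerically: E[X] ≈ 14762.

E[X] = 61917364224 · (1/4)^{11} = 59049/4 ≈ 14762.


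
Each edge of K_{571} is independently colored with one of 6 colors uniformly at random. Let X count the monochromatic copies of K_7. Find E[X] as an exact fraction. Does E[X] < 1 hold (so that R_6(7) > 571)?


E[X] = C(571, 7) · 6^{1 − 21} = 3784329711421830 · 6^{−20} = 3784329711421830/3656158440062976.
As a reduced fraction: E[X] = 70080179841145/67706637778944 ≈ 1.0350563.
Is E[X] < 1? NO.
Since E[X] ≥ 1, the first-moment bound is inconclusive at n = 571; it does NOT by itself certify R_6(7) > 571.

E[X] = 70080179841145/67706637778944 ≈ 1.0350563; E[X] ≥ 1; first-moment method inconclusive here.


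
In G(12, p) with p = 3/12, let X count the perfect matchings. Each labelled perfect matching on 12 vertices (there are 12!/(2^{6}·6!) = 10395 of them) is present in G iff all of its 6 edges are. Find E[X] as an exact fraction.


K_12 has 12!/(2^{6}·6!) = 10395 labelled perfect matchings.
For each such perfect matching H, let X_H = 1 if all 6 edges of H are present in G. Then P[X_H = 1] = p^{6} = (1/4)^{6} = 1/4096.
Summing the indicators: E[X] = Σ_H E[X_H] = 10395 · p^{6} = 10395 · 1/4096 = 10395/4096.
Numerically: E[X] ≈ 2.54.

E[X] = 10395 · (1/4)^{6} = 10395/4096 ≈ 2.54.


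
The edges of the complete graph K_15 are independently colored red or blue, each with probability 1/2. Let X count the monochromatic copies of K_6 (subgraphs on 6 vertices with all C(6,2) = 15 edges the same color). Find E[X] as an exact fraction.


Let X = Σ_S X_S over the C(15, 6) = 5005 subsets S of size 6, where X_S = 1 if the K_6 on S is monochromatic.
For a fixed S, the K_6 on S has C(6, 2) = 15 edges. P[all 15 edges red] = (1/2)^15, and likewise for blue, so P[monochromatic] = 2·(1/2)^15 = 2^{1 − 15} = 1/16384.
Summing: E[X] = C(15, 6) · 2^{1 − 15} = 5005 · 1/16384 = 5005/16384.
Numerically: E[X] ≈ 0.3055.

E[X] = C(15,6)·2^(1−C(6,2)) = 5005/16384 ≈ 0.3055.


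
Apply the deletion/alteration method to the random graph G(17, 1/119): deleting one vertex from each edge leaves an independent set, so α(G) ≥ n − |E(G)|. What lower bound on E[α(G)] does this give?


E[|E(G)|] = C(17, 2)·p = 136 · (1/119) = 8/7.
E[α(G)] ≥ n − E[|E(G)|] = 17 − 8/7 = 111/7.
Numerically: ≈ 15.857143.
(This is only a lower bound; the true E[α(G)] may be larger.)

E[α(G)] ≥ 111/7 ≈ 15.857143.


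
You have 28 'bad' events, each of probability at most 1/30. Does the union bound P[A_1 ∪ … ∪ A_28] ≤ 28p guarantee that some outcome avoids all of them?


Union bound: P[∪_{i=1}^{28} A_i] ≤ Σ_i P[A_i] ≤ 28·p = 28·(1/30) = 14/15.
Numerically: 14/15 ≈ 0.933.
Is 14/15 < 1? YES.
Since P[∪ A_i] ≤ 14/15 < 1, the complement has P[∩ A_i^c] ≥ 1 − 14/15 = 1/15 > 0, so some outcome avoids every A_i.

28·p = 14/15 ≈ 0.933; existence CERTIFIED by the union bound.


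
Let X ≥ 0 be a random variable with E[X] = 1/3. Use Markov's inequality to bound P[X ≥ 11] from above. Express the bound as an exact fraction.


μ = E[X] = 1/3, a = 11.
Markov: P[X ≥ 11] ≤ μ/a = (1/3)/11 = 1/33.
Numerically: ≈ 0.03030.
(Since a = 11 > μ = 0.33333, the bound 1/33 is < 1 and informative.)

P[X ≥ 11] ≤ 1/33 ≈ 0.03030.


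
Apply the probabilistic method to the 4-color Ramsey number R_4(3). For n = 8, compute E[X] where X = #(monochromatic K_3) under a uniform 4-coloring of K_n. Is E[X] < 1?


E[X] = C(8, 3) · 4^{1 − 3} = 56 · 4^{−2} = 56/16.
As a reduced fraction: E[X] = 7/2 ≈ 3.5000000.
Is E[X] < 1? NO.
Since E[X] ≥ 1, the first-moment bound is inconclusive at n = 8; it does NOT by itself certify R_4(3) > 8.

E[X] = 7/2 ≈ 3.5000000; E[X] ≥ 1; first-moment method inconclusive here.


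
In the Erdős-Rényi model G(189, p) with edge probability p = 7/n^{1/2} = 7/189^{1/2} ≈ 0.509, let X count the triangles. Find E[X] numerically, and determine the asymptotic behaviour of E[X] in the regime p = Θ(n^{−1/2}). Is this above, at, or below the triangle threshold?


Number of potential triangles: C(189, 3) = 1107414.
Each occurs with probability p³ ≈ (0.509)³ ≈ 1.32008e-01.
By linearity: E[X] = C(189, 3)·p³ ≈ 1107414 · 1.32008e-01 ≈ 146187.899.
Since α = 1/2 < 1, p = c/n^{1/2} ≫ 1/n is above the triangle threshold p ~ 1/n. Asymptotically E[X] ~ (c³/6)·n^{3(1−α)} = (7³/6)·n^{1.5} → ∞; triangles are abundant w.h.p.

E[X] ≈ 146187.899; in regime p = Θ(1/n^{1/2}) E[X] diverges (above the triangle threshold p ~ 1/n).


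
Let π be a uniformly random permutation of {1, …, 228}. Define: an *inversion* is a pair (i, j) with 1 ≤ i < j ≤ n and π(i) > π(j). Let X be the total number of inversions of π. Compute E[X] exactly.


Write X = Σ X_I over the C(228, 2) = 25878 pairs i < j, with X_I the indicator of one inversion.
There are 25878 indicators.
For each fixed pair i < j, the values π(i) and π(j) are two distinct elements of {1, …, 228} in uniformly random order; by symmetry P[π(i) > π(j)] = 1/2.
By linearity: E[X] = 25878 · (1/2) = C(228, 2) · (1/2) = 25878/2 = 12939 ≈ 12939.00000.

E[X] = 12939 = 12939.00000.


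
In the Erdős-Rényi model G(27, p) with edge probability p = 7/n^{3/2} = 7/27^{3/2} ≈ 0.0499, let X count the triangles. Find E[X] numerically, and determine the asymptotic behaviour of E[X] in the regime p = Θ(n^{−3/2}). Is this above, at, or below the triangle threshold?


Number of potential triangles: C(27, 3) = 2925.
Each occurs with probability p³ ≈ (0.0499)³ ≈ 1.24210e-04.
By linearity: E[X] = C(27, 3)·p³ ≈ 2925 · 1.24210e-04 ≈ 0.363.
Since α = 3/2 > 1, p = c/n^{3/2} = o(1/n) is below the triangle threshold p ~ 1/n. Asymptotically E[X] ~ (c³/6)·n^{3(1−α)} = (7³/6)·n^{-1.5} → 0, so by Markov's inequality G has no triangles w.h.p.

E[X] ≈ 0.363; in regime p = Θ(1/n^{3/2}) E[X] tends to 0 (below the triangle threshold p ~ 1/n).


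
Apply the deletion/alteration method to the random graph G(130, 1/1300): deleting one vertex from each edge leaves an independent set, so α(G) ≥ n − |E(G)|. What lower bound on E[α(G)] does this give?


E[|E(G)|] = C(130, 2)·p = 8385 · (1/1300) = 129/20.
E[α(G)] ≥ n − E[|E(G)|] = 130 − 129/20 = 2471/20.
Numerically: ≈ 123.5500.
(This is only a lower bound; the true E[α(G)] may be larger.)

E[α(G)] ≥ 2471/20 ≈ 123.5500.


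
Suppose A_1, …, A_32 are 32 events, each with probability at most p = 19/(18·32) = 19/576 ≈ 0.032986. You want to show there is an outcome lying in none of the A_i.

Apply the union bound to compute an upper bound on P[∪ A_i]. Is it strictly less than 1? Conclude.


Union bound: P[∪_{i=1}^{32} A_i] ≤ Σ_i P[A_i] ≤ 32·p = 32·(19/576) = 19/18.
Numerically: 19/18 ≈ 1.055556.
Is 19/18 < 1? NO.
Since the bound 19/18 is ≥ 1, the union bound is uninformative here; it does NOT by itself certify existence.

32·p = 19/18 ≈ 1.055556; existence NOT certified by the union bound.


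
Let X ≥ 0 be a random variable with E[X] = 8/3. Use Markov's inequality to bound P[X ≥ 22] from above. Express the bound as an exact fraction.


μ = E[X] = 8/3, a = 22.
Markov: P[X ≥ 22] ≤ μ/a = (8/3)/22 = 4/33.
Numerically: ≈ 0.121.
(Since a = 22 > μ = 2.667, the bound 4/33 is < 1 and informative.)

P[X ≥ 22] ≤ 4/33 ≈ 0.121.


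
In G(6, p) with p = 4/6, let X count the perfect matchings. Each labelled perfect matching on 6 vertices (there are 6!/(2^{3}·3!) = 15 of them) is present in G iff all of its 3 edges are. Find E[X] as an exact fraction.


K_6 has 6!/(2^{3}·3!) = 15 labelled perfect matchings.
For each such perfect matching H, let X_H = 1 if all 3 edges of H are present in G. Then P[X_H = 1] = p^{3} = (2/3)^{3} = 8/27.
By linearity of expectation: E[X] = Σ_H E[X_H] = 15 · p^{3} = 15 · 8/27 = 40/9.
Numerically: E[X] ≈ 4.444.

E[X] = 15 · (2/3)^{3} = 40/9 ≈ 4.444.


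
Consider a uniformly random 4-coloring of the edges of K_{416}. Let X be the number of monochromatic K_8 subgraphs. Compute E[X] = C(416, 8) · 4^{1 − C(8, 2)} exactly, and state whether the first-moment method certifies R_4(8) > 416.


E[X] = C(416, 8) · 4^{1 − 28} = 20788229335792620 · 4^{−27} = 20788229335792620/18014398509481984.
As a reduced fraction: E[X] = 5197057333948155/4503599627370496 ≈ 1.153979.
Is E[X] < 1? NO.
Since E[X] ≥ 1, the first-moment bound is inconclusive at n = 416; it does NOT by itself certify R_4(8) > 416.

E[X] = 5197057333948155/4503599627370496 ≈ 1.153979; E[X] ≥ 1; first-moment method inconclusive here.


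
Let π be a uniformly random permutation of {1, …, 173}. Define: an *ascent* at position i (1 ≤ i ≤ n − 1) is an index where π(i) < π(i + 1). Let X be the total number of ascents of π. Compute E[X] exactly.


Write X = Σ X_I over i = 1, …, 172, with X_I the indicator of one ascent.
There are 172 indicators.
For each fixed i, the pair (π(i), π(i+1)) is a uniformly random ordered pair of distinct values from {1, …, 173}; by symmetry P[π(i) < π(i+1)] = 1/2.
By linearity: E[X] = 172 · (1/2) = (173 − 1) · (1/2) = 86 ≈ 86.000.

E[X] = 86 = 86.000.


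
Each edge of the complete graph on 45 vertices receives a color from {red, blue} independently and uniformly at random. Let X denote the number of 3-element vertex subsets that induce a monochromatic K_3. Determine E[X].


Let X = Σ_S X_S over the C(45, 3) = 14190 subsets S of size 3, where X_S = 1 if the K_3 on S is monochromatic.
For a fixed S, the K_3 on S has C(3, 2) = 3 edges. P[all 3 edges red] = (1/2)^3, and likewise for blue, so P[monochromatic] = 2·(1/2)^3 = 2^{1 − 3} = 1/4.
Summing: E[X] = C(45, 3) · 2^{1 − 3} = 14190 · 1/4 = 7095/2.
Numerically: E[X] ≈ 3547.5000.

E[X] = C(45,3)·2^(1−C(3,2)) = 7095/2 ≈ 3547.5000.


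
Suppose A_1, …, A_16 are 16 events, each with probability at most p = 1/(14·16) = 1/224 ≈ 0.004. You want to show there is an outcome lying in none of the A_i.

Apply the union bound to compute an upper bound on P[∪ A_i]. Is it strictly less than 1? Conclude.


Union bound: P[∪_{i=1}^{16} A_i] ≤ Σ_i P[A_i] ≤ 16·p = 16·(1/224) = 1/14.
Numerically: 1/14 ≈ 0.071.
Is 1/14 < 1? YES.
Since P[∪ A_i] ≤ 1/14 < 1, the complement has P[∩ A_i^c] ≥ 1 − 1/14 = 13/14 > 0, so some outcome avoids every A_i.

16·p = 1/14 ≈ 0.071; existence CERTIFIED by the union bound.


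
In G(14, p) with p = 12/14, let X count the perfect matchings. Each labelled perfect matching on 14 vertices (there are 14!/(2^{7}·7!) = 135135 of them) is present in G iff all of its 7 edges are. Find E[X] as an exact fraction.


K_14 has 14!/(2^{7}·7!) = 135135 labelled perfect matchings.
For each such perfect matching H, let X_H = 1 if all 7 edges of H are present in G. Then P[X_H = 1] = p^{7} = (6/7)^{7} = 279936/823543.
By linearity: E[X] = Σ_H E[X_H] = 135135 · p^{7} = 135135 · 279936/823543 = 5404164480/117649.
Numerically: E[X] ≈ 4.593e+04.

E[X] = 135135 · (6/7)^{7} = 5404164480/117649 ≈ 4.593e+04.


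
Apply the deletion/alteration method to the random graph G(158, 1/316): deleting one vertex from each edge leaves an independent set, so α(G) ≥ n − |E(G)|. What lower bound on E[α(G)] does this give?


E[|E(G)|] = C(158, 2)·p = 12403 · (1/316) = 157/4.
E[α(G)] ≥ n − E[|E(G)|] = 158 − 157/4 = 475/4.
Numerically: ≈ 118.7500.
(This is only a lower bound; the true E[α(G)] may be larger.)

E[α(G)] ≥ 475/4 ≈ 118.7500.


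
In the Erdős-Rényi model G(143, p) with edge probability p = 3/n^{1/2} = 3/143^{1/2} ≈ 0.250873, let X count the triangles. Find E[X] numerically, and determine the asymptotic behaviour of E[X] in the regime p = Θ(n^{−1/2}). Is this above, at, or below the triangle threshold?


Number of potential triangles: C(143, 3) = 477191.
Each occurs with probability p³ ≈ (0.250873)³ ≈ 1.57891848e-02.
By linearity: E[X] = C(143, 3)·p³ ≈ 477191 · 1.57891848e-02 ≈ 7534.456886.
Since α = 1/2 < 1, p = c/n^{1/2} ≫ 1/n is above the triangle threshold p ~ 1/n. Asymptotically E[X] ~ (c³/6)·n^{3(1−α)} = (3³/6)·n^{1.5} → ∞; triangles are abundant w.h.p.

E[X] ≈ 7534.456886; in regime p = Θ(1/n^{1/2}) E[X] diverges (above the triangle threshold p ~ 1/n).


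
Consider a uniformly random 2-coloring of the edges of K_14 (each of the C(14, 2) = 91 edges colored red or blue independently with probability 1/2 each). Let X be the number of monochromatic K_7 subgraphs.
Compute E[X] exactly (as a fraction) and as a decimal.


Let X = Σ_S X_S over the C(14, 7) = 3432 subsets S of size 7, where X_S = 1 if the K_7 on S is monochromatic.
For a fixed S, the K_7 on S has C(7, 2) = 21 edges. P[all 21 edges red] = (1/2)^21, and likewise for blue, so P[monochromatic] = 2·(1/2)^21 = 2^{1 − 21} = 1/1048576.
By linearity of expectation: E[X] = C(14, 7) · 2^{1 − 21} = 3432 · 1/1048576 = 429/131072.
Numerically: E[X] ≈ 0.003.

E[X] = C(14,7)·2^(1−C(7,2)) = 429/131072 ≈ 0.003.


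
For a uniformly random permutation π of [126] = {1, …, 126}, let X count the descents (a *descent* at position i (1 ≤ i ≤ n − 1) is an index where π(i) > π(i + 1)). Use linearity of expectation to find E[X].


Write X = Σ X_I over i = 1, …, 125, with X_I the indicator of one descent.
There are 125 indicators.
For each fixed i, the pair (π(i), π(i+1)) is a uniformly random ordered pair of distinct values from {1, …, 126}; by symmetry P[π(i) > π(i+1)] = 1/2.
By linearity: E[X] = 125 · (1/2) = (126 − 1) · (1/2) = 125/2 ≈ 62.50000.

E[X] = 125/2 = 62.50000.


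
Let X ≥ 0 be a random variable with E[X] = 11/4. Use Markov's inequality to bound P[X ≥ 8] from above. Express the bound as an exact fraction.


μ = E[X] = 11/4, a = 8.
Markov: P[X ≥ 8] ≤ μ/a = (11/4)/8 = 11/32.
Numerically: ≈ 0.34375.
(Since a = 8 > μ = 2.75000, the bound 11/32 is < 1 and informative.)

P[X ≥ 8] ≤ 11/32 ≈ 0.34375.


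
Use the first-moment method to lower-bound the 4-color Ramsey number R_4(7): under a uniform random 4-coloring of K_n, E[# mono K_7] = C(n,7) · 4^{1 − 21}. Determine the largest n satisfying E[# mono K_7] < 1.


We need C(n, 7) · 4^{1 − 21} < 1, i.e. C(n, 7) < 4^{21 − 1} = 1099511627776.
Check values of n near the boundary:
  n = 176: C(176, 7) = 919790691600; 919790691600 < 1099511627776? YES
  n = 177: C(177, 7) = 957664425960; 957664425960 < 1099511627776? YES
  n = 178: C(178, 7) = 996867063280; 996867063280 < 1099511627776? YES
  n = 179: C(179, 7) = 1037437234460; 1037437234460 < 1099511627776? YES
  n = 180: C(180, 7) = 1079414463600; 1079414463600 < 1099511627776? YES
  n = 181: C(181, 7) = 1122839183400; 1122839183400 < 1099511627776? NO
  n = 182: C(182, 7) = 1167752750736; 1167752750736 < 1099511627776? NO
The largest n with C(n, 7) < 1099511627776 is n = 180 (where E[X] = 67463403975/68719476736 ≈ 0.98172). Hence R_4(7) > 180, i.e. R_4(7) ≥ 181.

Largest n = 180; hence R_4(7) > 180.


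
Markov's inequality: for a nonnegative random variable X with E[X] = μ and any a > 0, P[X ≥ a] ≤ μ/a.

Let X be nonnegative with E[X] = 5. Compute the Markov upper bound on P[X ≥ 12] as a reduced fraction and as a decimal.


μ = E[X] = 5, a = 12.
Markov: P[X ≥ 12] ≤ μ/a = (5)/12 = 5/12.
Numerically: ≈ 0.417.
(Since a = 12 > μ = 5.000, the bound 5/12 is < 1 and informative.)

P[X ≥ 12] ≤ 5/12 ≈ 0.417.


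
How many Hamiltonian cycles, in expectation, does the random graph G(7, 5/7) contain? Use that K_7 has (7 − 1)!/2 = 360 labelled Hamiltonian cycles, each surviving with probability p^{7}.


K_7 has (7 − 1)!/2 = 360 labelled Hamiltonian cycles.
For each such Hamiltonian cycle H, let X_H = 1 if all 7 edges of H are present in G. Then P[X_H = 1] = p^{7} = (5/7)^{7} = 78125/823543.
By linearity: E[X] = Σ_H E[X_H] = 360 · p^{7} = 360 · 78125/823543 = 28125000/823543.
Numerically: E[X] ≈ 34.15.

E[X] = 360 · (5/7)^{7} = 28125000/823543 ≈ 34.15.


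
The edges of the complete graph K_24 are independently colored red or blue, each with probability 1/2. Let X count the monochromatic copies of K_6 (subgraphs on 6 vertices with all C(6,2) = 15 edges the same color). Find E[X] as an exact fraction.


Let X = Σ_S X_S over the C(24, 6) = 134596 subsets S of size 6, where X_S = 1 if the K_6 on S is monochromatic.
For a fixed S, the K_6 on S has C(6, 2) = 15 edges. P[all 15 edges red] = (1/2)^15, and likewise for blue, so P[monochromatic] = 2·(1/2)^15 = 2^{1 − 15} = 1/16384.
By linearity: E[X] = C(24, 6) · 2^{1 − 15} = 134596 · 1/16384 = 33649/4096.
Numerically: E[X] ≈ 8.215.

E[X] = C(24,6)·2^(1−C(6,2)) = 33649/4096 ≈ 8.215.


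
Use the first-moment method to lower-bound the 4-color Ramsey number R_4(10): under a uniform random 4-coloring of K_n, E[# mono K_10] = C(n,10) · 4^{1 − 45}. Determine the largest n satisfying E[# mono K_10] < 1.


We need C(n, 10) · 4^{1 − 45} < 1, i.e. C(n, 10) < 4^{45 − 1} = 309485009821345068724781056.
Check values of n near the boundary:
  n = 2022: C(2022, 10) = 307870445231474093395937796; 307870445231474093395937796 < 309485009821345068724781056? YES
  n = 2023: C(2023, 10) = 309399856285778485315440716; 309399856285778485315440716 < 309485009821345068724781056? YES
  n = 2024: C(2024, 10) = 310936101848269937576192656; 310936101848269937576192656 < 309485009821345068724781056? NO
  n = 2025: C(2025, 10) = 312479209053472269772600560; 312479209053472269772600560 < 309485009821345068724781056? NO
  n = 2026: C(2026, 10) = 314029205130126398094885285; 314029205130126398094885285 < 309485009821345068724781056? NO
The largest n with C(n, 10) < 309485009821345068724781056 is n = 2023 (where E[X] = 77349964071444621328860179/77371252455336267181195264 ≈ 0.9997249). Hence R_4(10) > 2023, i.e. R_4(10) ≥ 2024.

Largest n = 2023; hence R_4(10) > 2023.


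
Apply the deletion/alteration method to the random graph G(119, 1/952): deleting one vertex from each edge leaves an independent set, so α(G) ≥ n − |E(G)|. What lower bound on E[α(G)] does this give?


E[|E(G)|] = C(119, 2)·p = 7021 · (1/952) = 59/8.
E[α(G)] ≥ n − E[|E(G)|] = 119 − 59/8 = 893/8.
Numerically: ≈ 111.6250.
(This is only a lower bound; the true E[α(G)] may be larger.)

E[α(G)] ≥ 893/8 ≈ 111.6250.


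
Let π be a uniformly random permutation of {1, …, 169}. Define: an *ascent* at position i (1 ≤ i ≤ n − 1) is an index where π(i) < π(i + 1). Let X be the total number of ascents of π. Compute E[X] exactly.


Write X = Σ X_I over i = 1, …, 168, with X_I the indicator of one ascent.
There are 168 indicators.
For each fixed i, the pair (π(i), π(i+1)) is a uniformly random ordered pair of distinct values from {1, …, 169}; by symmetry P[π(i) < π(i+1)] = 1/2.
By linearity: E[X] = 168 · (1/2) = (169 − 1) · (1/2) = 84 ≈ 84.000000.

E[X] = 84 = 84.000000.


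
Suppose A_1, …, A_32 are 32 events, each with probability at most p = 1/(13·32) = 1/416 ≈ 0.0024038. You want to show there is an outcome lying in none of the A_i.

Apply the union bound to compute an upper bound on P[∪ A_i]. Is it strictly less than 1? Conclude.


Union bound: P[∪_{i=1}^{32} A_i] ≤ Σ_i P[A_i] ≤ 32·p = 32·(1/416) = 1/13.
Numerically: 1/13 ≈ 0.0769231.
Is 1/13 < 1? YES.
Since P[∪ A_i] ≤ 1/13 < 1, the complement has P[∩ A_i^c] ≥ 1 − 1/13 = 12/13 > 0, so some outcome avoids every A_i.

32·p = 1/13 ≈ 0.0769231; existence CERTIFIED by the union bound.


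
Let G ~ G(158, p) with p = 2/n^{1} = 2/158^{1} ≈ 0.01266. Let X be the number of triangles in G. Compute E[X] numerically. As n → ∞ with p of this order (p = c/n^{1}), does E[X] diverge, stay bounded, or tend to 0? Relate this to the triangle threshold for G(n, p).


Number of potential triangles: C(158, 3) = 644956.
Each occurs with probability p³ ≈ (0.01266)³ ≈ 2.028237e-06.
By linearity: E[X] = C(158, 3)·p³ ≈ 644956 · 2.028237e-06 ≈ 1.3081.
Here α = 1, so p = 2/n is exactly at the triangle threshold p ~ 1/n. Asymptotically E[X] → c³/6 = 2³/6 = 4/3 ≈ 1.3333, a bounded constant. In this regime the triangle count is asymptotically Poisson(c³/6).

E[X] ≈ 1.3081; in regime p = Θ(1/n^{1}) E[X] stays bounded (at the triangle threshold p ~ 1/n).


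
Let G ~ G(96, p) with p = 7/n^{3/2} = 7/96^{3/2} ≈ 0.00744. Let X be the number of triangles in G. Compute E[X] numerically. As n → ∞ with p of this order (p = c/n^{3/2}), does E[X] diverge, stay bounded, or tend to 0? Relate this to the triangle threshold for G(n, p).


Number of potential triangles: C(96, 3) = 142880.
Each occurs with probability p³ ≈ (0.00744)³ ≈ 4.12167e-07.
By linearity: E[X] = C(96, 3)·p³ ≈ 142880 · 4.12167e-07 ≈ 0.059.
Since α = 3/2 > 1, p = c/n^{3/2} = o(1/n) is below the triangle threshold p ~ 1/n. Asymptotically E[X] ~ (c³/6)·n^{3(1−α)} = (7³/6)·n^{-1.5} → 0, so by Markov's inequality G has no triangles w.h.p.

E[X] ≈ 0.059; in regime p = Θ(1/n^{3/2}) E[X] tends to 0 (below the triangle threshold p ~ 1/n).


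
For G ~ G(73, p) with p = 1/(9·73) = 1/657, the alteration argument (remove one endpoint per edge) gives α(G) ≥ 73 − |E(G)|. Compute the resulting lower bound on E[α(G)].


E[|E(G)|] = C(73, 2)·p = 2628 · (1/657) = 4.
E[α(G)] ≥ n − E[|E(G)|] = 73 − 4 = 69.
Numerically: ≈ 69.000.
(This is only a lower bound; the true E[α(G)] may be larger.)

E[α(G)] ≥ 69 ≈ 69.000.


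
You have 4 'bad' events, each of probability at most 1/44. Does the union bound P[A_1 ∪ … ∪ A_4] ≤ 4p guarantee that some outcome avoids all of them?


Union bound: P[∪_{i=1}^{4} A_i] ≤ Σ_i P[A_i] ≤ 4·p = 4·(1/44) = 1/11.
Numerically: 1/11 ≈ 0.0909.
Is 1/11 < 1? YES.
Since P[∪ A_i] ≤ 1/11 < 1, the complement has P[∩ A_i^c] ≥ 1 − 1/11 = 10/11 > 0, so some outcome avoids every A_i.

4·p = 1/11 ≈ 0.0909; existence CERTIFIED by the union bound.


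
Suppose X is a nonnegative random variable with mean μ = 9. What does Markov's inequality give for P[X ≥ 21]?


μ = E[X] = 9, a = 21.
Markov: P[X ≥ 21] ≤ μ/a = (9)/21 = 3/7.
Numerically: ≈ 0.42857.
(Since a = 21 > μ = 9.00000, the bound 3/7 is < 1 and informative.)

P[X ≥ 21] ≤ 3/7 ≈ 0.42857.


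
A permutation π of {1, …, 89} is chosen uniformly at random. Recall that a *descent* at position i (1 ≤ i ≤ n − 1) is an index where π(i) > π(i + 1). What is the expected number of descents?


Write X = Σ X_I over i = 1, …, 88, with X_I the indicator of one descent.
There are 88 indicators.
For each fixed i, the pair (π(i), π(i+1)) is a uniformly random ordered pair of distinct values from {1, …, 89}; by symmetry P[π(i) > π(i+1)] = 1/2.
By linearity: E[X] = 88 · (1/2) = (89 − 1) · (1/2) = 44 ≈ 44.0000.

E[X] = 44 = 44.0000.


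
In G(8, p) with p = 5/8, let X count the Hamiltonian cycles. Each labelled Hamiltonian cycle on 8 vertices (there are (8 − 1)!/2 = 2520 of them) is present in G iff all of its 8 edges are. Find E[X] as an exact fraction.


K_8 has (8 − 1)!/2 = 2520 labelled Hamiltonian cycles.
For each such Hamiltonian cycle H, let X_H = 1 if all 8 edges of H are present in G. Then P[X_H = 1] = p^{8} = (5/8)^{8} = 390625/16777216.
By linearity of expectation: E[X] = Σ_H E[X_H] = 2520 · p^{8} = 2520 · 390625/16777216 = 123046875/2097152.
Numerically: E[X] ≈ 58.673.

E[X] = 2520 · (5/8)^{8} = 123046875/2097152 ≈ 58.673.


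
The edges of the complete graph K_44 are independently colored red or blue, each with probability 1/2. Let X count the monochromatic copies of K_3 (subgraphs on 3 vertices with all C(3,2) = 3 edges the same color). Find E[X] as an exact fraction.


Let X = Σ_S X_S over the C(44, 3) = 13244 subsets S of size 3, where X_S = 1 if the K_3 on S is monochromatic.
For a fixed S, the K_3 on S has C(3, 2) = 3 edges. P[all 3 edges red] = (1/2)^3, and likewise for blue, so P[monochromatic] = 2·(1/2)^3 = 2^{1 − 3} = 1/4.
Summing: E[X] = C(44, 3) · 2^{1 − 3} = 13244 · 1/4 = 3311.
Numerically: E[X] ≈ 3311.000000.

E[X] = C(44,3)·2^(1−C(3,2)) = 3311 ≈ 3311.000000.


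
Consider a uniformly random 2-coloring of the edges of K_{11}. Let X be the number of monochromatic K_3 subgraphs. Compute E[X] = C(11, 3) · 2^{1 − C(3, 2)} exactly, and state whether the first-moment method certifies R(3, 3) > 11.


E[X] = C(11, 3) · 2^{1 − 3} = 165 · 2^{−2} = 165/4.
As a reduced fraction: E[X] = 165/4 ≈ 41.2500.
Is E[X] < 1? NO.
Since E[X] ≥ 1, the first-moment bound is inconclusive at n = 11; it does NOT by itself certify R(3, 3) > 11.

E[X] = 165/4 ≈ 41.2500; E[X] ≥ 1; first-moment method inconclusive here.


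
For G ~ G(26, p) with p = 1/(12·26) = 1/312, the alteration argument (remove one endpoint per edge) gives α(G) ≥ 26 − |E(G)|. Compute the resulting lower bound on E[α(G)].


E[|E(G)|] = C(26, 2)·p = 325 · (1/312) = 25/24.
E[α(G)] ≥ n − E[|E(G)|] = 26 − 25/24 = 599/24.
Numerically: ≈ 24.958333.
(This is only a lower bound; the true E[α(G)] may be larger.)

E[α(G)] ≥ 599/24 ≈ 24.958333.


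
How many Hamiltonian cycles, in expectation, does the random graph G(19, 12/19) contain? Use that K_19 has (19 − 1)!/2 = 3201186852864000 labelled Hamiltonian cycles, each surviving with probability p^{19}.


K_19 has (19 − 1)!/2 = 3201186852864000 labelled Hamiltonian cycles.
For each such Hamiltonian cycle H, let X_H = 1 if all 19 edges of H are present in G. Then P[X_H = 1] = p^{19} = (12/19)^{19} = 319479999370622926848/1978419655660313589123979.
By linearity of expectation: E[X] = Σ_H E[X_H] = 3201186852864000 · p^{19} = 3201186852864000 · 319479999370622926848/1978419655660313589123979 = 1022715173738237107931793611292672000/1978419655660313589123979.
Numerically: E[X] ≈ 5.169e+11.

E[X] = 3201186852864000 · (12/19)^{19} = 1022715173738237107931793611292672000/1978419655660313589123979 ≈ 5.169e+11.


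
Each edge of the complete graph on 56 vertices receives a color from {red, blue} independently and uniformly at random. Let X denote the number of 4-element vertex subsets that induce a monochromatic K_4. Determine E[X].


Let X = Σ_S X_S over the C(56, 4) = 367290 subsets S of size 4, where X_S = 1 if the K_4 on S is monochromatic.
For a fixed S, the K_4 on S has C(4, 2) = 6 edges. P[all 6 edges red] = (1/2)^6, and likewise for blue, so P[monochromatic] = 2·(1/2)^6 = 2^{1 − 6} = 1/32.
By linearity of expectation: E[X] = C(56, 4) · 2^{1 − 6} = 367290 · 1/32 = 183645/16.
Numerically: E[X] ≈ 11477.812.

E[X] = C(56,4)·2^(1−C(4,2)) = 183645/16 ≈ 11477.812.


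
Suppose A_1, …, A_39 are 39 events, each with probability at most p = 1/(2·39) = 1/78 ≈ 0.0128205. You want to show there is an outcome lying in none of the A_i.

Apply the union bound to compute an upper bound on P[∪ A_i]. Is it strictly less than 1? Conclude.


Union bound: P[∪_{i=1}^{39} A_i] ≤ Σ_i P[A_i] ≤ 39·p = 39·(1/78) = 1/2.
Numerically: 1/2 ≈ 0.5000000.
Is 1/2 < 1? YES.
Since P[∪ A_i] ≤ 1/2 < 1, the complement has P[∩ A_i^c] ≥ 1 − 1/2 = 1/2 > 0, so some outcome avoids every A_i.

39·p = 1/2 ≈ 0.5000000; existence CERTIFIED by the union bound.
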